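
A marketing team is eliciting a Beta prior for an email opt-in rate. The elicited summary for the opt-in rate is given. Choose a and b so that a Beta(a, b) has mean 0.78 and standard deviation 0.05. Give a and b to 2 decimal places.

a = 52.76, b = 14.88

σ² = 0.05² = 0.0025.
With s = a+b, Var = μ(1−μ)/(s+1), so s+1 = (0.78×0.22)/0.0025 = 68.6400 and s = 67.6400.
a = μs = 52.76, b = (1−μ)s = 14.88.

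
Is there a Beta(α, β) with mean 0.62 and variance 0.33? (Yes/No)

No

The Beta variance bound is σ² < μ(1−μ).
Here μ(1−μ) = 0.62×0.38 = 0.2356, and 0.33 ≥ 0.2356.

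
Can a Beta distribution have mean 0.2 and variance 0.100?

Yes

For any Beta, Var(X) < E[X]·(1−E[X]).
Here μ(1−μ) = 0.2×0.8 = 0.16, and 0.100 < 0.16.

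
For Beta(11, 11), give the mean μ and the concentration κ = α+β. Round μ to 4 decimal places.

μ = 0.5000, κ = 22

κ = α+β = 11+11 = 22; μ = α/κ = 11/22 = 0.5000.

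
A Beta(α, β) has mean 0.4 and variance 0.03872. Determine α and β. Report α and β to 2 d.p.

α = 2.08, β = 3.12

Write ν = α+β; then α = μν and Var = μ(1−μ)/(ν+1).
ν = μ(1−μ)/Var − 1 = 0.24/0.03872 − 1 = 5.1983.
α = 0.4·5.1983 = 2.08, β = 0.6·5.1983 = 3.12.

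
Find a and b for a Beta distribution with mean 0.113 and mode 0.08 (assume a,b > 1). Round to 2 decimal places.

a = 2.88, b = 22.58

Let s = a+b. Mean gives a = μs = 0.113s; mode gives (a−1)/(s−2) = 0.08.
Substituting: 0.113s − 1 = 0.08(s−2) = 0.08s − 0.16, so 0.033s = 0.84 and s = 25.4545.
Then a = 0.113×25.4545 = 2.88 and b = s−a = 22.58.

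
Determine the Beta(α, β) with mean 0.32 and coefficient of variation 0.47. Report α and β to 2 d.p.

α = 2.76, β = 5.86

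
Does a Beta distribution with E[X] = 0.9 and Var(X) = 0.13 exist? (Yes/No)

No

For any Beta, Var(X) < E[X]·(1−E[X]).
Here μ(1−μ) = 0.9×0.1 = 0.09, and 0.13 ≥ 0.09.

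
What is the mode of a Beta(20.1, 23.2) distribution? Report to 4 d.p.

The density x^(α−1)(1−x)^(β−1) is maximised at (α−1)/(α+β−2) = 19.1/41.3 = 0.4625.

0.4625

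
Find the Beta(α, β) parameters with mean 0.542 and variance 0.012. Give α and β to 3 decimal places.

α = 10.670, β = 9.016

Let s = α+β. The Beta variance is μ(1−μ)/(s+1).
So s+1 = μ(1−μ)/σ² = (0.542×0.458)/0.012 = 0.248236/0.012 = 20.6863, giving s = 19.6863.
Then α = μs = 0.542×19.6863 = 10.670 and β = (1−μ)s = 0.458×19.6863 = 9.016.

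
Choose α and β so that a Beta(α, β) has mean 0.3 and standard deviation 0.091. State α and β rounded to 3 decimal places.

α = 7.308, β = 17.051

First σ² = 0.008281. Setting α = μn, β = (1−μ)n with n = α+β,
μ(1−μ)/(n+1) = 0.008281 ⇒ n+1 = 0.21/0.008281 = 25.3593 ⇒ n = 24.3593.
Hence α = 0.3×24.3593 = 7.308, β = 0.7×24.3593 = 17.051.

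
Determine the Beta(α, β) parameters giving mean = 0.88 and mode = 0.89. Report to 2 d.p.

With s = α+β: μ = α/s and mode = (α−1)/(s−2). Eliminating α = μs,
μs − 1 = m(s−2) ⇒ s(μ−m) = 1−2m ⇒ s = -0.78/-0.01 = 78.0000.
So α = μs = 68.64, β = (1−μ)s = 9.36.

α = 68.64, β = 9.36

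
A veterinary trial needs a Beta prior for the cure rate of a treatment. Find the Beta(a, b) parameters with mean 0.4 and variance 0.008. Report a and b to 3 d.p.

By moment matching, a+b = μ(1−μ)/σ² − 1 = (0.4·0.6)/0.008 − 1 = 30.0000 − 1 = 29.0000.
Since a/(a+b) = μ, a = 0.4·29.0000 = 11.600 and b = 0.6·29.0000 = 17.400.

a = 11.600, b = 17.400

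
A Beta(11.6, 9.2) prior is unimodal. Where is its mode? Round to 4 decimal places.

0.5638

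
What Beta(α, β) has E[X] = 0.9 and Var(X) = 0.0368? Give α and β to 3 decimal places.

Write ν = α+β; then α = μν and Var = μ(1−μ)/(ν+1).
ν = μ(1−μ)/Var − 1 = 0.09/0.0368 − 1 = 1.4457.
α = 0.9·1.4457 = 1.301, β = 0.1·1.4457 = 0.145.

α = 1.301, β = 0.145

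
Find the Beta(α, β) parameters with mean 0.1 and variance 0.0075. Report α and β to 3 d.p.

α = 1.100, β = 9.900

By moment matching, α+β = μ(1−μ)/σ² − 1 = (0.1·0.9)/0.0075 − 1 = 12.0000 − 1 = 11.0000.
Since α/(α+β) = μ, α = 0.1·11.0000 = 1.100 and β = 0.9·11.0000 = 9.900.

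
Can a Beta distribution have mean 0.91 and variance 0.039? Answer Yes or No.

For any Beta, Var(X) < E[X]·(1−E[X]).
Here μ(1−μ) = 0.91×0.09 = 0.0819, and 0.039 < 0.0819.

Yes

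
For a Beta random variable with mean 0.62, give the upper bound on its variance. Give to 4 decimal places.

Var = μ(1−μ)/(α+β+1), which approaches μ(1−μ) as α+β → 0.
So the supremum is μ(1−μ) = 0.62×0.38 = 0.2356.

0.2356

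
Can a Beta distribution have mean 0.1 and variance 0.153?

No

The Beta variance bound is σ² < μ(1−μ).
Here μ(1−μ) = 0.1×0.9 = 0.09, and 0.153 ≥ 0.09.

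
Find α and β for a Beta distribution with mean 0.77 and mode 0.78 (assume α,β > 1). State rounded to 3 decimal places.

Let s = α+β. Mean gives α = μs = 0.77s; mode gives (α−1)/(s−2) = 0.78.
Substituting: 0.77s − 1 = 0.78(s−2) = 0.78s − 1.56, so -0.01s = -0.56 and s = 56.0000.
Then α = 0.77×56.0000 = 43.120 and β = s−α = 12.880.

α = 43.120, β = 12.880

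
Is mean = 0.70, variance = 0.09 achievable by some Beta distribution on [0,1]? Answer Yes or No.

Yes

For any Beta, Var(X) < E[X]·(1−E[X]).
Here μ(1−μ) = 0.70×0.30 = 0.2100, and 0.09 < 0.2100.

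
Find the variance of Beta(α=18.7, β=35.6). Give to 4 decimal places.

Var = αβ/[(α+β)²(α+β+1)] = (18.7×35.6)/(54.3²×55.3) = 665.72/163051.497 = 0.0041.

0.0041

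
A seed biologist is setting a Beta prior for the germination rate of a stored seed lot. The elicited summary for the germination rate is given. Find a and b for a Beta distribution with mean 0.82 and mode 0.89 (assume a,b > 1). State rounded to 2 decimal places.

a = 9.14, b = 2.01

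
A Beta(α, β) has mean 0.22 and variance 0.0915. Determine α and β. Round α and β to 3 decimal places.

α = 0.193, β = 0.683

Let s = α+β. The Beta variance is μ(1−μ)/(s+1).
So s+1 = μ(1−μ)/σ² = (0.22×0.78)/0.0915 = 0.1716/0.0915 = 1.8754, giving s = 0.8754.
Then α = μs = 0.22×0.8754 = 0.193 and β = (1−μ)s = 0.78×0.8754 = 0.683.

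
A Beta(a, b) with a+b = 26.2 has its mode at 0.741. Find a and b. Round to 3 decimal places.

a = 18.932, b = 7.268

Since the density peak of Beta(a,b) is at (a−1)/(a+b−2),
a = 1 + 0.741(26.2−2) = 18.932 and b = 26.2 − 18.932 = 7.268.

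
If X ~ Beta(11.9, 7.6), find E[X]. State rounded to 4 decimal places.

E[X] = α/(α+β) = 11.9/19.5 = 0.6103.

0.6103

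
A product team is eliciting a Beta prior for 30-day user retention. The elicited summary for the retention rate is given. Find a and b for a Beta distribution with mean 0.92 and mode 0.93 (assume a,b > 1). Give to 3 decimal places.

a = 79.120, b = 6.880

With s = a+b: μ = a/s and mode = (a−1)/(s−2). Eliminating a = μs,
μs − 1 = m(s−2) ⇒ s(μ−m) = 1−2m ⇒ s = -0.86/-0.01 = 86.0000.
So a = μs = 79.120, b = (1−μ)s = 6.880.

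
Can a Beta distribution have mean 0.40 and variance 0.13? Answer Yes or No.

For any Beta, Var(X) < E[X]·(1−E[X]).
Here μ(1−μ) = 0.40×0.60 = 0.2400, and 0.13 < 0.2400.

Yes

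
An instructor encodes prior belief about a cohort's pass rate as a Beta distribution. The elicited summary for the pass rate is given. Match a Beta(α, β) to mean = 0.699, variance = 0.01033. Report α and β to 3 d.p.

α = 13.538, β = 5.830

Write ν = α+β; then α = μν and Var = μ(1−μ)/(ν+1).
ν = μ(1−μ)/Var − 1 = 0.210399/0.01033 − 1 = 19.3678.
α = 0.699·19.3678 = 13.538, β = 0.301·19.3678 = 5.830.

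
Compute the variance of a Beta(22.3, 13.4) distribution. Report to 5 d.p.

Var = αβ/[(α+β)²(α+β+1)] = (22.3×13.4)/(35.7²×36.7) = 298.82/46773.783 = 0.00639.

0.00639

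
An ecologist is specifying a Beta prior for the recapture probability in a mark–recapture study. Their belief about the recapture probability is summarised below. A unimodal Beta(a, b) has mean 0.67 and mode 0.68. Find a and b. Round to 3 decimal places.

Let s = a+b. Mean gives a = μs = 0.67s; mode gives (a−1)/(s−2) = 0.68.
Substituting: 0.67s − 1 = 0.68(s−2) = 0.68s − 1.36, so -0.01s = -0.36 and s = 36.0000.
Then a = 0.67×36.0000 = 24.120 and b = s−a = 11.880.

a = 24.120, b = 11.880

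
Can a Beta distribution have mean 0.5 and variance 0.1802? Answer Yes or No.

A Beta with mean μ has variance μ(1−μ)/(α+β+1) < μ(1−μ).
Here μ(1−μ) = 0.5×0.5 = 0.25, and 0.1802 < 0.25.

Yes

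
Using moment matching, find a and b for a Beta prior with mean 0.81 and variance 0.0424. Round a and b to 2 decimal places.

Let s = a+b. The Beta variance is μ(1−μ)/(s+1).
So s+1 = μ(1−μ)/σ² = (0.81×0.19)/0.0424 = 0.1539/0.0424 = 3.6297, giving s = 2.6297.
Then a = μs = 0.81×2.6297 = 2.13 and b = (1−μ)s = 0.19×2.6297 = 0.50.

a = 2.13, b = 0.50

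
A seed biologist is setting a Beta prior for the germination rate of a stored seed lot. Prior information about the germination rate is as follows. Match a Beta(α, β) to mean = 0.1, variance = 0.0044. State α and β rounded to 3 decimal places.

Write ν = α+β; then α = μν and Var = μ(1−μ)/(ν+1).
ν = μ(1−μ)/Var − 1 = 0.09/0.0044 − 1 = 19.4545.
α = 0.1·19.4545 = 1.945, β = 0.9·19.4545 = 17.509.

α = 1.945, β = 17.509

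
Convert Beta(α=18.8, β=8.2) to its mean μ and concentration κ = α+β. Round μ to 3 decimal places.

μ = 0.696, κ = 27.0

κ = α+β = 18.8+8.2 = 27.0; μ = α/κ = 18.8/27.0 = 0.696.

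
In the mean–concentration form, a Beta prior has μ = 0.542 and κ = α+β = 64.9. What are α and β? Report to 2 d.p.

α = μκ = 0.542×64.9 = 35.18 and β = (1−μ)κ = 0.458×64.9 = 29.72.

α = 35.18, β = 29.72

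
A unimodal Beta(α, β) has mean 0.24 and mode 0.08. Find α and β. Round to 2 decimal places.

α = 1.26, β = 3.99

Let s = α+β. Mean gives α = μs = 0.24s; mode gives (α−1)/(s−2) = 0.08.
Substituting: 0.24s − 1 = 0.08(s−2) = 0.08s − 0.16, so 0.16s = 0.84 and s = 5.2500.
Then α = 0.24×5.2500 = 1.26 and β = s−α = 3.99.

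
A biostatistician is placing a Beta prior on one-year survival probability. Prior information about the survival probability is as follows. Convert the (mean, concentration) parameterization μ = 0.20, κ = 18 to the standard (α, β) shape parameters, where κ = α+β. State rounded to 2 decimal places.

α = 3.60, β = 14.40

Split κ in proportion μ : (1−μ): α = 0.20·18 = 3.60, β = 18 − 3.60 = 14.40.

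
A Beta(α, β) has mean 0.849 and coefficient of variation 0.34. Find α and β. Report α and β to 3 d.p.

α = 0.457, β = 0.081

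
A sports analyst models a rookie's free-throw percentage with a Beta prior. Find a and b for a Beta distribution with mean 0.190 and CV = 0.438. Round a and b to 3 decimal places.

a = 4.032, b = 17.190

σ = CV·μ = 0.438×0.190 = 0.08322, so σ² = 0.006926.
s+1 = μ(1−μ)/σ² = 0.153900/0.006926 = 22.2220, so s = a+b = 21.2220.
a = μs = 4.032, b = (1−μ)s = 17.190.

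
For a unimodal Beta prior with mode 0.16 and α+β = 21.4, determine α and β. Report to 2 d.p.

α = 4.10, β = 17.30

For α,β>1 the mode is (α−1)/(α+β−2), so α = mode·(κ−2)+1 = 0.16×19.4+1 = 4.10.
And β = (1−mode)·(κ−2)+1 = 0.84×19.4+1 = 17.30.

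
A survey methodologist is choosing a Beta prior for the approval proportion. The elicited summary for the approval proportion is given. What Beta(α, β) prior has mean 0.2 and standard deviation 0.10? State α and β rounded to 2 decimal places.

α = 3.00, β = 12.00

Variance = 0.10² = 0.0100. The moment-matching identity α+β = μ(1−μ)/Var − 1 gives
α+β = 0.16/0.0100 − 1 = 15.0000, so α = μ·15.0000 = 3.00 and β = (1−μ)·15.0000 = 12.00.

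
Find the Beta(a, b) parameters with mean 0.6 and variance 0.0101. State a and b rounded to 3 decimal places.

a = 13.657, b = 9.105

By moment matching, a+b = μ(1−μ)/σ² − 1 = (0.6·0.4)/0.0101 − 1 = 23.7624 − 1 = 22.7624.
Since a/(a+b) = μ, a = 0.6·22.7624 = 13.657 and b = 0.4·22.7624 = 9.105.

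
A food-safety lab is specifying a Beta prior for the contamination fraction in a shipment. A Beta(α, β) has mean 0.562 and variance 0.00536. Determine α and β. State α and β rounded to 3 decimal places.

By moment matching, α+β = μ(1−μ)/σ² − 1 = (0.562·0.438)/0.00536 − 1 = 45.9246 − 1 = 44.9246.
Since α/(α+β) = μ, α = 0.562·44.9246 = 25.248 and β = 0.438·44.9246 = 19.677.

α = 25.248, β = 19.677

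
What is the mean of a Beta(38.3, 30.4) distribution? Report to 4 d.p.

The Beta mean is α/(α+β) = 38.3/(38.3+30.4) = 0.5575.

0.5575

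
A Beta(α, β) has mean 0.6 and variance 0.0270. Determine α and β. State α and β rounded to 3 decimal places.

α = 4.733, β = 3.156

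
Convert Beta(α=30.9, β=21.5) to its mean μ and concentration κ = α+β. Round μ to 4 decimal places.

κ = α+β = 30.9+21.5 = 52.4; μ = α/κ = 30.9/52.4 = 0.5897.

μ = 0.5897, κ = 52.4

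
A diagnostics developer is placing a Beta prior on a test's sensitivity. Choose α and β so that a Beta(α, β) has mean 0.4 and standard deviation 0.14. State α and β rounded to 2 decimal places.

First σ² = 0.0196. Setting α = μn, β = (1−μ)n with n = α+β,
μ(1−μ)/(n+1) = 0.0196 ⇒ n+1 = 0.24/0.0196 = 12.2449 ⇒ n = 11.2449.
Hence α = 0.4×11.2449 = 4.50, β = 0.6×11.2449 = 6.75.

α = 4.50, β = 6.75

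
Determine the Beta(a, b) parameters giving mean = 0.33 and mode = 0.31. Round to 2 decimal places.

a = 6.27, b = 12.73

With s = a+b: μ = a/s and mode = (a−1)/(s−2). Eliminating a = μs,
μs − 1 = m(s−2) ⇒ s(μ−m) = 1−2m ⇒ s = 0.38/0.02 = 19.0000.
So a = μs = 6.27, b = (1−μ)s = 12.73.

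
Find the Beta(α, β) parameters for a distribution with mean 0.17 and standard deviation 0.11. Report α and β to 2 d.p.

α = 1.81, β = 8.85

First σ² = 0.0121. Setting α = μn, β = (1−μ)n with n = α+β,
μ(1−μ)/(n+1) = 0.0121 ⇒ n+1 = 0.1411/0.0121 = 11.6612 ⇒ n = 10.6612.
Hence α = 0.17×10.6612 = 1.81, β = 0.83×10.6612 = 8.85.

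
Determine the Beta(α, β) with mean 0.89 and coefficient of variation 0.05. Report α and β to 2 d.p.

σ = CV·μ = 0.05×0.89 = 0.04450, so σ² = 0.001980.
s+1 = μ(1−μ)/σ² = 0.0979/0.001980 = 49.4382, so s = α+β = 48.4382.
α = μs = 43.11, β = (1−μ)s = 5.33.

α = 43.11, β = 5.33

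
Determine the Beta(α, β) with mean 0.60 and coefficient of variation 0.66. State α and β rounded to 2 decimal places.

α = 0.32, β = 0.21

Var = (CV·μ)² = (0.66×0.60)² = 0.156816.
α+β = μ(1−μ)/Var − 1 = 0.2400/0.156816 − 1 = 0.5305.
Thus α = 0.60·0.5305 = 0.32 and β = 0.40·0.5305 = 0.21.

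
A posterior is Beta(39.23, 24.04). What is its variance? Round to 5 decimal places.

0.00367

μ = 39.23/63.27 = 0.620041; Var = μ(1−μ)/(α+β+1) = 0.2355901/64.27 = 0.00367.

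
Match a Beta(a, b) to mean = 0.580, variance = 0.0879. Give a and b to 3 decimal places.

Let s = a+b. The Beta variance is μ(1−μ)/(s+1).
So s+1 = μ(1−μ)/σ² = (0.580×0.420)/0.0879 = 0.243600/0.0879 = 2.7713, giving s = 1.7713.
Then a = μs = 0.580×1.7713 = 1.027 and b = (1−μ)s = 0.420×1.7713 = 0.744.

a = 1.027, b = 0.744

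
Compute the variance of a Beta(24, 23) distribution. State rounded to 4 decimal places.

α+β = 47 and αβ = 552, so Var = αβ/[(α+β)²(α+β+1)] = 552/106032 = 0.0052.

0.0052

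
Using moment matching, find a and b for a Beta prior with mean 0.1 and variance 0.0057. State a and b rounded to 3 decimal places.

a = 1.479, b = 13.311

By moment matching, a+b = μ(1−μ)/σ² − 1 = (0.1·0.9)/0.0057 − 1 = 15.7895 − 1 = 14.7895.
Since a/(a+b) = μ, a = 0.1·14.7895 = 1.479 and b = 0.9·14.7895 = 13.311.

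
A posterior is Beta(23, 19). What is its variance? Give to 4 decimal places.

0.0058

μ = 23/42 = 0.547619; Var = μ(1−μ)/(α+β+1) = 0.2477324/43 = 0.0058.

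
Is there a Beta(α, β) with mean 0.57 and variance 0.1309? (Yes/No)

Yes

The Beta variance bound is σ² < μ(1−μ).
Here μ(1−μ) = 0.57×0.43 = 0.2451, and 0.1309 < 0.2451.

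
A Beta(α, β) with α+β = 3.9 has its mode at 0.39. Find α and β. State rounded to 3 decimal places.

α = 1.741, β = 2.159

For α,β>1 the mode is (α−1)/(α+β−2), so α = mode·(κ−2)+1 = 0.39×1.9+1 = 1.741.
And β = (1−mode)·(κ−2)+1 = 0.61×1.9+1 = 2.159.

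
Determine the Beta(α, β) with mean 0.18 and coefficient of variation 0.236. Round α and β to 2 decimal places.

α = 14.54, β = 66.25

Var = (CV·μ)² = (0.236×0.18)² = 0.001805.
α+β = μ(1−μ)/Var − 1 = 0.1476/0.001805 − 1 = 80.7932.
Thus α = 0.18·80.7932 = 14.54 and β = 0.82·80.7932 = 66.25.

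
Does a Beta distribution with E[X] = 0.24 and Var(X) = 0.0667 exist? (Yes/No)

Yes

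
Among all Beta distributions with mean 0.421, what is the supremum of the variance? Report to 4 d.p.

Var = μ(1−μ)/(α+β+1), which approaches μ(1−μ) as α+β → 0.
So the supremum is μ(1−μ) = 0.421×0.579 = 0.2438.

0.2438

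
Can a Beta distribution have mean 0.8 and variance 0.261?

The Beta variance bound is σ² < μ(1−μ).
Here μ(1−μ) = 0.8×0.2 = 0.16, and 0.261 ≥ 0.16.

No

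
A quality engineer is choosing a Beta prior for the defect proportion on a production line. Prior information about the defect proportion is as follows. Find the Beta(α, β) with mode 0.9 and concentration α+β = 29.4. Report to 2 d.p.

Since the density peak of Beta(α,β) is at (α−1)/(α+β−2),
α = 1 + 0.9(29.4−2) = 25.66 and β = 29.4 − 25.66 = 3.74.

α = 25.66, β = 3.74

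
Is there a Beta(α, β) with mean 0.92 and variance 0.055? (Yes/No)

For any Beta, Var(X) < E[X]·(1−E[X]).
Here μ(1−μ) = 0.92×0.08 = 0.0736, and 0.055 < 0.0736.

Yes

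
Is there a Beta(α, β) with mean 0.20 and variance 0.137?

Yes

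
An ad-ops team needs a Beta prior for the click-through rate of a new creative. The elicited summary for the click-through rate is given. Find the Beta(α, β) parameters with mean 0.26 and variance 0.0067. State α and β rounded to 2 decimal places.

α = 7.21, β = 20.51

Let s = α+β. The Beta variance is μ(1−μ)/(s+1).
So s+1 = μ(1−μ)/σ² = (0.26×0.74)/0.0067 = 0.1924/0.0067 = 28.7164, giving s = 27.7164.
Then α = μs = 0.26×27.7164 = 7.21 and β = (1−μ)s = 0.74×27.7164 = 20.51.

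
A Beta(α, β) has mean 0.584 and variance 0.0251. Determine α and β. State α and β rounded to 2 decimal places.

By moment matching, α+β = μ(1−μ)/σ² − 1 = (0.584·0.416)/0.0251 − 1 = 9.6790 − 1 = 8.6790.
Since α/(α+β) = μ, α = 0.584·8.6790 = 5.07 and β = 0.416·8.6790 = 3.61.

α = 5.07, β = 3.61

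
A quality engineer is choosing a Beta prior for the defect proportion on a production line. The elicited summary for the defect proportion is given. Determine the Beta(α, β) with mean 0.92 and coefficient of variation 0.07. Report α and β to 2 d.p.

α = 15.41, β = 1.34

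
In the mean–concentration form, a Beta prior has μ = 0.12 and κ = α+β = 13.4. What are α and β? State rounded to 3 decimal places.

α = μκ = 0.12×13.4 = 1.608 and β = (1−μ)κ = 0.88×13.4 = 11.792.

α = 1.608, β = 11.792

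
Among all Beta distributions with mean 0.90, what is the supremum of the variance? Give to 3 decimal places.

For fixed mean μ the Beta variance is μ(1−μ)/(α+β+1), increasing as α+β decreases.
Its least upper bound (not attained) is μ(1−μ) = 0.90·0.10 = 0.090.

0.090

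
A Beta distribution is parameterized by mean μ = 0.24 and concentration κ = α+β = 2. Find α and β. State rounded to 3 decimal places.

α = 0.480, β = 1.520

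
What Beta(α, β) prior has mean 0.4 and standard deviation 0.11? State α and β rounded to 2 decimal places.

α = 7.53, β = 11.30

First σ² = 0.0121. Setting α = μn, β = (1−μ)n with n = α+β,
μ(1−μ)/(n+1) = 0.0121 ⇒ n+1 = 0.24/0.0121 = 19.8347 ⇒ n = 18.8347.
Hence α = 0.4×18.8347 = 7.53, β = 0.6×18.8347 = 11.30.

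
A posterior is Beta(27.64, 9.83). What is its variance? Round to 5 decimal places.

0.00503

μ = 27.64/37.47 = 0.737657; Var = μ(1−μ)/(α+β+1) = 0.1935192/38.47 = 0.00503.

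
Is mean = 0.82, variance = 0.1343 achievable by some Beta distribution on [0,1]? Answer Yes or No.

A Beta with mean μ has variance μ(1−μ)/(α+β+1) < μ(1−μ).
Here μ(1−μ) = 0.82×0.18 = 0.1476, and 0.1343 < 0.1476.

Yes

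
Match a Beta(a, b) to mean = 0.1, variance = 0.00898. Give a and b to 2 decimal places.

a = 0.90, b = 8.12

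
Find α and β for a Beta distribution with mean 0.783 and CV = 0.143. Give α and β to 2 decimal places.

α = 9.83, β = 2.72

σ = CV·μ = 0.143×0.783 = 0.11197, so σ² = 0.012537.
s+1 = μ(1−μ)/σ² = 0.169911/0.012537 = 13.5527, so s = α+β = 12.5527.
α = μs = 9.83, β = (1−μ)s = 2.72.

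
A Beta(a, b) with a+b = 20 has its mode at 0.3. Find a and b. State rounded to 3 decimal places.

For a,b>1 the mode is (a−1)/(a+b−2), so a = mode·(κ−2)+1 = 0.3×18+1 = 6.400.
And b = (1−mode)·(κ−2)+1 = 0.7×18+1 = 13.600.

a = 6.400, b = 13.600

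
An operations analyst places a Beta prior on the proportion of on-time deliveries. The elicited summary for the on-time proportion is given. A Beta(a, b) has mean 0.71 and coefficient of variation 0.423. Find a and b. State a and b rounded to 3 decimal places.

a = 0.911, b = 0.372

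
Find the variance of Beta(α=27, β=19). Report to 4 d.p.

0.0052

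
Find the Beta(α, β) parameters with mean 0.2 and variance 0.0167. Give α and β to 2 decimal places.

α = 1.72, β = 6.86

Write ν = α+β; then α = μν and Var = μ(1−μ)/(ν+1).
ν = μ(1−μ)/Var − 1 = 0.16/0.0167 − 1 = 8.5808.
α = 0.2·8.5808 = 1.72, β = 0.8·8.5808 = 6.86.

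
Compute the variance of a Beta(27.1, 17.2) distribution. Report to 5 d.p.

0.00524

μ = 27.1/44.3 = 0.611738; Var = μ(1−μ)/(α+β+1) = 0.2375146/45.3 = 0.00524.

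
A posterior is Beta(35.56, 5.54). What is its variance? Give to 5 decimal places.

0.00277

α+β = 41.10 and αβ = 197.0024, so Var = αβ/[(α+β)²(α+β+1)] = 197.0024/71115.741000 = 0.00277.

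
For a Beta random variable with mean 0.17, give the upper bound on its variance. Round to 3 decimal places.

For fixed mean μ the Beta variance is μ(1−μ)/(α+β+1), increasing as α+β decreases.
Its least upper bound (not attained) is μ(1−μ) = 0.17·0.83 = 0.141.

0.141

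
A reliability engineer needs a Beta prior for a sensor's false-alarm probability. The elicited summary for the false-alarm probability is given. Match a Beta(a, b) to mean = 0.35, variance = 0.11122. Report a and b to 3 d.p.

a = 0.366, b = 0.680

By moment matching, a+b = μ(1−μ)/σ² − 1 = (0.35·0.65)/0.11122 − 1 = 2.0455 − 1 = 1.0455.
Since a/(a+b) = μ, a = 0.35·1.0455 = 0.366 and b = 0.65·1.0455 = 0.680.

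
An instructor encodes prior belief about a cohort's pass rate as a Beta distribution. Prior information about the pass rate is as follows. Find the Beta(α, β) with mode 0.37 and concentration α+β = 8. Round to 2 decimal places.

α = 3.22, β = 4.78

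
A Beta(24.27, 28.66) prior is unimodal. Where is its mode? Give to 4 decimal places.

0.4569

The density x^(α−1)(1−x)^(β−1) is maximised at (α−1)/(α+β−2) = 23.27/50.93 = 0.4569.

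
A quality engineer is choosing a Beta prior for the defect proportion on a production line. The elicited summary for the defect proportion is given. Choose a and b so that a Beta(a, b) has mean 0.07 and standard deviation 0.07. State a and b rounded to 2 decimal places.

Variance = 0.07² = 0.0049. The moment-matching identity a+b = μ(1−μ)/Var − 1 gives
a+b = 0.0651/0.0049 − 1 = 12.2857, so a = μ·12.2857 = 0.86 and b = (1−μ)·12.2857 = 11.43.

a = 0.86, b = 11.43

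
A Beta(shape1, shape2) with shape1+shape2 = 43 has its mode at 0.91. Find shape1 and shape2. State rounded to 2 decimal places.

shape1 = 38.31, shape2 = 4.69

Since the density peak of Beta(shape1,shape2) is at (shape1−1)/(shape1+shape2−2),
shape1 = 1 + 0.91(43−2) = 38.31 and shape2 = 43 − 38.31 = 4.69.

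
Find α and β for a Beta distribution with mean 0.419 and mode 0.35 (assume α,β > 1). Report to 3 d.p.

α = 1.822, β = 2.526

Let s = α+β. Mean gives α = μs = 0.419s; mode gives (α−1)/(s−2) = 0.35.
Substituting: 0.419s − 1 = 0.35(s−2) = 0.35s − 0.70, so 0.069s = 0.30 and s = 4.3478.
Then α = 0.419×4.3478 = 1.822 and β = s−α = 2.526.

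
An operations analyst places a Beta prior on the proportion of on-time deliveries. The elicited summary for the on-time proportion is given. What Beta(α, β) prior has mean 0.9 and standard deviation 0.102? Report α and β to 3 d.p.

Variance = 0.102² = 0.010404. The moment-matching identity α+β = μ(1−μ)/Var − 1 gives
α+β = 0.09/0.010404 − 1 = 7.6505, so α = μ·7.6505 = 6.885 and β = (1−μ)·7.6505 = 0.765.

α = 6.885, β = 0.765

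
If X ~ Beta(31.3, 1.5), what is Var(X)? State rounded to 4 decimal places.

α+β = 32.8 and αβ = 46.95, so Var = αβ/[(α+β)²(α+β+1)] = 46.95/36363.392 = 0.0013.

0.0013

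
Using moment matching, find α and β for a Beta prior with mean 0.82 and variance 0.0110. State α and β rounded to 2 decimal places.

α = 10.18, β = 2.24

Write ν = α+β; then α = μν and Var = μ(1−μ)/(ν+1).
ν = μ(1−μ)/Var − 1 = 0.1476/0.0110 − 1 = 12.4182.
α = 0.82·12.4182 = 10.18, β = 0.18·12.4182 = 2.24.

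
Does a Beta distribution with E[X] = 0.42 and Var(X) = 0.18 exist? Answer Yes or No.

Yes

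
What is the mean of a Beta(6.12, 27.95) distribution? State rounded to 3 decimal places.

0.180

E[X] = α/(α+β) = 6.12/34.07 = 0.180.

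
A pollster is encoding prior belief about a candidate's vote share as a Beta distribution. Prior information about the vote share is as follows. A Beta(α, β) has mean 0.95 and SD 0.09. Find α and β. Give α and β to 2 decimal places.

α = 4.62, β = 0.24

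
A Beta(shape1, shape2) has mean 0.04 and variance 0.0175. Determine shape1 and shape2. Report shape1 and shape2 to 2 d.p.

shape1 = 0.05, shape2 = 1.15

Let s = shape1+shape2. The Beta variance is μ(1−μ)/(s+1).
So s+1 = μ(1−μ)/σ² = (0.04×0.96)/0.0175 = 0.0384/0.0175 = 2.1943, giving s = 1.1943.
Then shape1 = μs = 0.04×1.1943 = 0.05 and shape2 = (1−μ)s = 0.96×1.1943 = 1.15.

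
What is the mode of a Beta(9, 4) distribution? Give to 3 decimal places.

The density x^(α−1)(1−x)^(β−1) is maximised at (α−1)/(α+β−2) = 8/11 = 0.727.

0.727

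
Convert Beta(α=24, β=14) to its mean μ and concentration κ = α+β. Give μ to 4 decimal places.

κ = α+β = 24+14 = 38; μ = α/κ = 24/38 = 0.6316.

μ = 0.6316, κ = 38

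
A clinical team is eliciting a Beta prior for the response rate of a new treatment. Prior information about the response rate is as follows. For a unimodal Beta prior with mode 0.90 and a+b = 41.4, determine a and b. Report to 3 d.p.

a = 36.460, b = 4.940

For a,b>1 the mode is (a−1)/(a+b−2), so a = mode·(κ−2)+1 = 0.90×39.4+1 = 36.460.
And b = (1−mode)·(κ−2)+1 = 0.10×39.4+1 = 4.940.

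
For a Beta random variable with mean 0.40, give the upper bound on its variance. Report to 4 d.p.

Var = μ(1−μ)/(α+β+1), which approaches μ(1−μ) as α+β → 0.
So the supremum is μ(1−μ) = 0.40×0.60 = 0.2400.

0.2400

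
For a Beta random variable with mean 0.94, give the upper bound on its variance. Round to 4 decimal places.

0.0564

Var = μ(1−μ)/(α+β+1), which approaches μ(1−μ) as α+β → 0.
So the supremum is μ(1−μ) = 0.94×0.06 = 0.0564.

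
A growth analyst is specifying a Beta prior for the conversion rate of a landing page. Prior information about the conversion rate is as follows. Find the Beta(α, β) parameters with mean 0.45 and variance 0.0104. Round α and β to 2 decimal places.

α = 10.26, β = 12.54

By moment matching, α+β = μ(1−μ)/σ² − 1 = (0.45·0.55)/0.0104 − 1 = 23.7981 − 1 = 22.7981.
Since α/(α+β) = μ, α = 0.45·22.7981 = 10.26 and β = 0.55·22.7981 = 12.54.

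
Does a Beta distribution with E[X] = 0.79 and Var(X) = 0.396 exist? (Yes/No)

A Beta with mean μ has variance μ(1−μ)/(α+β+1) < μ(1−μ).
Here μ(1−μ) = 0.79×0.21 = 0.1659, and 0.396 ≥ 0.1659.

No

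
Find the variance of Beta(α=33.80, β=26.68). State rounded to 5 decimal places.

Var = αβ/[(α+β)²(α+β+1)] = (33.80×26.68)/(60.48²×61.48) = 901.7840/224883.412992 = 0.00401.

0.00401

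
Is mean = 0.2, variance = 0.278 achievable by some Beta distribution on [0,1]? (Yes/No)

No

A Beta with mean μ has variance μ(1−μ)/(α+β+1) < μ(1−μ).
Here μ(1−μ) = 0.2×0.8 = 0.16, and 0.278 ≥ 0.16.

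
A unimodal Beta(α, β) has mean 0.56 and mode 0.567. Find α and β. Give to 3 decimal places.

With s = α+β: μ = α/s and mode = (α−1)/(s−2). Eliminating α = μs,
μs − 1 = m(s−2) ⇒ s(μ−m) = 1−2m ⇒ s = -0.134/-0.007 = 19.1429.
So α = μs = 10.720, β = (1−μ)s = 8.423.

α = 10.720, β = 8.423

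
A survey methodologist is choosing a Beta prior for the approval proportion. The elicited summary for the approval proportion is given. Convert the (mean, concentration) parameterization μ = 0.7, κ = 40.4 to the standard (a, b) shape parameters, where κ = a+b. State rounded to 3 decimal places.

a = 28.280, b = 12.120

a = μκ = 0.7×40.4 = 28.280 and b = (1−μ)κ = 0.3×40.4 = 12.120.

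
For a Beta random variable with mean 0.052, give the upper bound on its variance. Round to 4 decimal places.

0.0493

Var = μ(1−μ)/(α+β+1), which approaches μ(1−μ) as α+β → 0.
So the supremum is μ(1−μ) = 0.052×0.948 = 0.0493.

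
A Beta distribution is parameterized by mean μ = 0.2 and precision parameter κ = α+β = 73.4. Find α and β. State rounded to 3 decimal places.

α = 14.680, β = 58.720

Split κ in proportion μ : (1−μ): α = 0.2·73.4 = 14.680, β = 73.4 − 14.680 = 58.720.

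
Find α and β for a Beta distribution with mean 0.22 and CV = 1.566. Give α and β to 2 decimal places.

α = 0.10, β = 0.35

σ = CV·μ = 1.566×0.22 = 0.34452, so σ² = 0.118694.
s+1 = μ(1−μ)/σ² = 0.1716/0.118694 = 1.4457, so s = α+β = 0.4457.
α = μs = 0.10, β = (1−μ)s = 0.35.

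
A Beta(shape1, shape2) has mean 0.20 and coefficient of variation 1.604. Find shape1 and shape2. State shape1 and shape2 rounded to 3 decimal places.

shape1 = 0.111, shape2 = 0.444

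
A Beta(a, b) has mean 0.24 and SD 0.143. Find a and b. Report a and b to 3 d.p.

a = 1.901, b = 6.019

σ² = 0.143² = 0.020449.
With s = a+b, Var = μ(1−μ)/(s+1), so s+1 = (0.24×0.76)/0.020449 = 8.9198 and s = 7.9198.
a = μs = 1.901, b = (1−μ)s = 6.019.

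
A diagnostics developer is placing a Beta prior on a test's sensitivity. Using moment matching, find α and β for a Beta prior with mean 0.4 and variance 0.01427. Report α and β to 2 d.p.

α = 6.33, β = 9.49

Write ν = α+β; then α = μν and Var = μ(1−μ)/(ν+1).
ν = μ(1−μ)/Var − 1 = 0.24/0.01427 − 1 = 15.8185.
α = 0.4·15.8185 = 6.33, β = 0.6·15.8185 = 9.49.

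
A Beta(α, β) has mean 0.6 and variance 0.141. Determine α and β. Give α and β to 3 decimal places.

Let s = α+β. The Beta variance is μ(1−μ)/(s+1).
So s+1 = μ(1−μ)/σ² = (0.6×0.4)/0.141 = 0.24/0.141 = 1.7021, giving s = 0.7021.
Then α = μs = 0.6×0.7021 = 0.421 and β = (1−μ)s = 0.4×0.7021 = 0.281.

α = 0.421, β = 0.281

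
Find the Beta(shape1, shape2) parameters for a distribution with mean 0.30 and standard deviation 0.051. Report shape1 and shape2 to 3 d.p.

σ² = 0.051² = 0.002601.
With s = shape1+shape2, Var = μ(1−μ)/(s+1), so s+1 = (0.30×0.70)/0.002601 = 80.7382 and s = 79.7382.
shape1 = μs = 23.921, shape2 = (1−μ)s = 55.817.

shape1 = 23.921, shape2 = 55.817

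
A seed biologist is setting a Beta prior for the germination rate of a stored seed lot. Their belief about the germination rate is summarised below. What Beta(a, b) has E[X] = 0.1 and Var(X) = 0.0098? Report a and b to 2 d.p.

Let s = a+b. The Beta variance is μ(1−μ)/(s+1).
So s+1 = μ(1−μ)/σ² = (0.1×0.9)/0.0098 = 0.09/0.0098 = 9.1837, giving s = 8.1837.
Then a = μs = 0.1×8.1837 = 0.82 and b = (1−μ)s = 0.9×8.1837 = 7.37.

a = 0.82, b = 7.37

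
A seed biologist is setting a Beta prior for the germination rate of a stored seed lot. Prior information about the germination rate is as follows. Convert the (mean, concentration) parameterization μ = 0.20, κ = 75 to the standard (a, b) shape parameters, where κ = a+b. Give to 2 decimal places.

a = 15.00, b = 60.00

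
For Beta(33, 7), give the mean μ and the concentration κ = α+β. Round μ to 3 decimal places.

κ = α+β = 33+7 = 40; μ = α/κ = 33/40 = 0.825.

μ = 0.825, κ = 40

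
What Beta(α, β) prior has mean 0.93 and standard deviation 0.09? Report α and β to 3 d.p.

α = 6.544, β = 0.493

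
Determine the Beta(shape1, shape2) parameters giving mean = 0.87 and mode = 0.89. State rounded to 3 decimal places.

shape1 = 33.930, shape2 = 5.070

Let s = shape1+shape2. Mean gives shape1 = μs = 0.87s; mode gives (shape1−1)/(s−2) = 0.89.
Substituting: 0.87s − 1 = 0.89(s−2) = 0.89s − 1.78, so -0.02s = -0.78 and s = 39.0000.
Then shape1 = 0.87×39.0000 = 33.930 and shape2 = s−shape1 = 5.070.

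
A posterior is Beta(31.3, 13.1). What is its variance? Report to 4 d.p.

0.0046

α+β = 44.4 and αβ = 410.03, so Var = αβ/[(α+β)²(α+β+1)] = 410.03/89499.744 = 0.0046.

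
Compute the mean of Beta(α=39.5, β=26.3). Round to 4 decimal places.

0.6003

E[X] = α/(α+β) = 39.5/65.8 = 0.6003.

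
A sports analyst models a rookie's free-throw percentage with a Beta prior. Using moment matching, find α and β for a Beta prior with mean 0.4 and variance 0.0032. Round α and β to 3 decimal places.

By moment matching, α+β = μ(1−μ)/σ² − 1 = (0.4·0.6)/0.0032 − 1 = 75.0000 − 1 = 74.0000.
Since α/(α+β) = μ, α = 0.4·74.0000 = 29.600 and β = 0.6·74.0000 = 44.400.

α = 29.600, β = 44.400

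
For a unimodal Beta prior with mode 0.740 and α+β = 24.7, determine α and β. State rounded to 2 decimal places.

α = 17.80, β = 6.90

For α,β>1 the mode is (α−1)/(α+β−2), so α = mode·(κ−2)+1 = 0.740×22.7+1 = 17.80.
And β = (1−mode)·(κ−2)+1 = 0.260×22.7+1 = 6.90.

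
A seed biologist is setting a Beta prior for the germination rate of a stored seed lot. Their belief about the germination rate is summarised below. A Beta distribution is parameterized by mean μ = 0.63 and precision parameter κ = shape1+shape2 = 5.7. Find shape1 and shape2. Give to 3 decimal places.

shape1 = μκ = 0.63×5.7 = 3.591 and shape2 = (1−μ)κ = 0.37×5.7 = 2.109.

shape1 = 3.591, shape2 = 2.109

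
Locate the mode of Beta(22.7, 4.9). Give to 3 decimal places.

0.848

With α,β > 1, mode = (α−1)/(α+β−2) = 21.7/25.6 = 0.848.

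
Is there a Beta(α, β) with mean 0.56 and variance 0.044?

The Beta variance bound is σ² < μ(1−μ).
Here μ(1−μ) = 0.56×0.44 = 0.2464, and 0.044 < 0.2464.

Yes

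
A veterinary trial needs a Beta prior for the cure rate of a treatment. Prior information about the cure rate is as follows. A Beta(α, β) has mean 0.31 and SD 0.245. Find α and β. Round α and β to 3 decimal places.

First σ² = 0.060025. Setting α = μn, β = (1−μ)n with n = α+β,
μ(1−μ)/(n+1) = 0.060025 ⇒ n+1 = 0.2139/0.060025 = 3.5635 ⇒ n = 2.5635.
Hence α = 0.31×2.5635 = 0.795, β = 0.69×2.5635 = 1.769.

α = 0.795, β = 1.769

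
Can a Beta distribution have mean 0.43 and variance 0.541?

No

The Beta variance bound is σ² < μ(1−μ).
Here μ(1−μ) = 0.43×0.57 = 0.2451, and 0.541 ≥ 0.2451.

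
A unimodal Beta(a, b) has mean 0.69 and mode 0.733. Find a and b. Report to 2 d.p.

Let s = a+b. Mean gives a = μs = 0.69s; mode gives (a−1)/(s−2) = 0.733.
Substituting: 0.69s − 1 = 0.733(s−2) = 0.733s − 1.466, so -0.043s = -0.466 and s = 10.8372.
Then a = 0.69×10.8372 = 7.48 and b = s−a = 3.36.

a = 7.48, b = 3.36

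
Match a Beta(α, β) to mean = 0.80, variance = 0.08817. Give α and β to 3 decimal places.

α = 0.652, β = 0.163

By moment matching, α+β = μ(1−μ)/σ² − 1 = (0.80·0.20)/0.08817 − 1 = 1.8147 − 1 = 0.8147.
Since α/(α+β) = μ, α = 0.80·0.8147 = 0.652 and β = 0.20·0.8147 = 0.163.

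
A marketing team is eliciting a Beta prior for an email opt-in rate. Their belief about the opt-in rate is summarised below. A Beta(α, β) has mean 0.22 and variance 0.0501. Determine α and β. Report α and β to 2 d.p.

α = 0.53, β = 1.89

Write ν = α+β; then α = μν and Var = μ(1−μ)/(ν+1).
ν = μ(1−μ)/Var − 1 = 0.1716/0.0501 − 1 = 2.4251.
α = 0.22·2.4251 = 0.53, β = 0.78·2.4251 = 1.89.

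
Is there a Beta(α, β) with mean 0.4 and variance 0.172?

A Beta with mean μ has variance μ(1−μ)/(α+β+1) < μ(1−μ).
Here μ(1−μ) = 0.4×0.6 = 0.24, and 0.172 < 0.24.

Yes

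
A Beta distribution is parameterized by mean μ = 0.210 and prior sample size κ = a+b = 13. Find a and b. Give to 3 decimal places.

a = 2.730, b = 10.270

Split κ in proportion μ : (1−μ): a = 0.210·13 = 2.730, b = 13 − 2.730 = 10.270.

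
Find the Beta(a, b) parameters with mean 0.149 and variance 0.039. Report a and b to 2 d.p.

a = 0.34, b = 1.92

By moment matching, a+b = μ(1−μ)/σ² − 1 = (0.149·0.851)/0.039 − 1 = 3.2513 − 1 = 2.2513.
Since a/(a+b) = μ, a = 0.149·2.2513 = 0.34 and b = 0.851·2.2513 = 1.92.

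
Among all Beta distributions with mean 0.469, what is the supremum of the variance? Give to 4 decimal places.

0.2490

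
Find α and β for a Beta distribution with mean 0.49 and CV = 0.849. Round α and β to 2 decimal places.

α = 0.22, β = 0.23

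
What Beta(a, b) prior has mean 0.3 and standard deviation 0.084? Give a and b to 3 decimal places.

a = 8.629, b = 20.133

σ² = 0.084² = 0.007056.
With s = a+b, Var = μ(1−μ)/(s+1), so s+1 = (0.3×0.7)/0.007056 = 29.7619 and s = 28.7619.
a = μs = 8.629, b = (1−μ)s = 20.133.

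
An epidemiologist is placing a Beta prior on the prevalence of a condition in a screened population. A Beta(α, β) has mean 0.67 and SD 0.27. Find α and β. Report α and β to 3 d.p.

σ² = 0.27² = 0.0729.
With s = α+β, Var = μ(1−μ)/(s+1), so s+1 = (0.67×0.33)/0.0729 = 3.0329 and s = 2.0329.
α = μs = 1.362, β = (1−μ)s = 0.671.

α = 1.362, β = 0.671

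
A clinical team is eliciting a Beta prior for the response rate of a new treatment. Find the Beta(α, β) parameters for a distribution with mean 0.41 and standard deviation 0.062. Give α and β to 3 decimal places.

σ² = 0.062² = 0.003844.
With s = α+β, Var = μ(1−μ)/(s+1), so s+1 = (0.41×0.59)/0.003844 = 62.9292 and s = 61.9292.
α = μs = 25.391, β = (1−μ)s = 36.538.

α = 25.391, β = 36.538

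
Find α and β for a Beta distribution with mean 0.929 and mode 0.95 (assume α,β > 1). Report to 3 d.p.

α = 39.814, β = 3.043

Let s = α+β. Mean gives α = μs = 0.929s; mode gives (α−1)/(s−2) = 0.95.
Substituting: 0.929s − 1 = 0.95(s−2) = 0.95s − 1.90, so -0.021s = -0.90 and s = 42.8571.
Then α = 0.929×42.8571 = 39.814 and β = s−α = 3.043.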